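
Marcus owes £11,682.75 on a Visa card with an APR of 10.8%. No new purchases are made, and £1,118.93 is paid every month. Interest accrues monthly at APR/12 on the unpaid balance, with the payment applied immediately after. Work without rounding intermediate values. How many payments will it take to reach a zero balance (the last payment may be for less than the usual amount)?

12 payments

Monthly rate r = 10.8%/12 = 0.9% = 0.009.
Recurrence: B ← B·(1+r) − £1,118.93.
Month 1: interest £105.14; balance after payment £10,668.96.
Month 2: interest £96.02; balance after payment £9,646.06.
Closed form: n = −ln(1 − rB₀/P)/ln(1+r) = −ln(0.90603)/ln(1.009) ≈ 11.014, so the balance reaches zero during payment 12.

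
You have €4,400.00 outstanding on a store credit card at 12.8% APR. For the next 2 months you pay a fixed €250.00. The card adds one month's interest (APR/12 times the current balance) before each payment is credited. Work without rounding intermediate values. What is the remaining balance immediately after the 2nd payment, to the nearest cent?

€3,991.70

Monthly rate r = 12.8%/12 = 1.06667% = 0.0106667.
Each month: B ← B·(1+r) − €250.00.
Month 1: interest €46.93; balance after payment €4,196.93.
Month 2: interest €44.77; balance after payment €3,991.70.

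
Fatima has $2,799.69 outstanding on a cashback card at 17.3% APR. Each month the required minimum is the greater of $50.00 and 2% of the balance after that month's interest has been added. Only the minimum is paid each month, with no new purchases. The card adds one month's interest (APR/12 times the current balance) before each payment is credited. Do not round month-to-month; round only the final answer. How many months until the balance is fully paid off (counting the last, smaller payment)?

Monthly rate r = 17.3%/12 = 1.44167% = 0.0144167.
While 2% of the post-interest balance exceeds $50.00, each month B ← (B·(1+r))·(1 − 0.02), i.e. B shrinks by the factor (1+r)·0.98 = 0.99413.
This holds for months 1–22. Entering month 23 the balance is $2,459.48; 2% of the post-interest balance is now below $50.00, so the flat $50.00 minimum applies from here.
From month 23 a fixed $50.00 at rate r clears $2,459.48 in 87 more payments. Total: 22 + 87 = 109 months.

109 months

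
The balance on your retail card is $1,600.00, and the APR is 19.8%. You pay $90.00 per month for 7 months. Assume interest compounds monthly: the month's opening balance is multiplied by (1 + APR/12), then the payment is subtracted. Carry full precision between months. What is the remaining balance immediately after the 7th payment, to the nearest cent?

$1,132.15

Monthly rate r = 19.8%/12 = 1.65% = 0.0165.
Each month: B ← B·(1+r) − $90.00.
Month 1: interest $26.40; balance after payment $1,536.40.
Month 2: interest $25.35; balance after payment $1,471.75.
Month 3: interest $24.28; balance after payment $1,406.03.
Month 4: interest $23.20; balance after payment $1,339.23.
Month 5: interest $22.10; balance after payment $1,271.33.
Month 6: interest $20.98; balance after payment $1,202.31.
Month 7: interest $19.84; balance after payment $1,132.15.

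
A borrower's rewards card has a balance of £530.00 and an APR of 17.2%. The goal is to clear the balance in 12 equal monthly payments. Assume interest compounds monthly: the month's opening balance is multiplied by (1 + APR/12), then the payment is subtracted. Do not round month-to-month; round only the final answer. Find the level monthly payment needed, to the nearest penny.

£48.39

Monthly rate r = 17.2%/12 = 1.43333% = 0.0143333.
Level-payment amortization: P = B₀·r / (1 − (1+r)^(−n)) = 530.00·0.0143333 / (1 − 1.01433^(−12)).
Denominator 1 − (1+r)^(−12) = 0.156992131.
P = 7.59667 / 0.156992131 ≈ 48.39.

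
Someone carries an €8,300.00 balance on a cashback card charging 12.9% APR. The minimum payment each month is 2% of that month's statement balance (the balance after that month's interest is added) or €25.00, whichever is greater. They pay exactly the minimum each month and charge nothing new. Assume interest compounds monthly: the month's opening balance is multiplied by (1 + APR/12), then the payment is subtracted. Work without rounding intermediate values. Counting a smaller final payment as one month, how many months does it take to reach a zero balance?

272 months

Monthly rate r = 12.9%/12 = 1.075% = 0.01075.
While 2% of the post-interest balance exceeds €25.00, each month B ← (B·(1+r))·(1 − 0.02), i.e. B shrinks by the factor (1+r)·0.98 = 0.99054.
This holds for months 1–201. Entering month 202 the balance is €1,227.19; 2% of the post-interest balance is now below €25.00, so the flat €25.00 minimum applies from here.
From month 202 a fixed €25.00 at rate r clears €1,227.19 in 71 more payments. Total: 201 + 71 = 272 months.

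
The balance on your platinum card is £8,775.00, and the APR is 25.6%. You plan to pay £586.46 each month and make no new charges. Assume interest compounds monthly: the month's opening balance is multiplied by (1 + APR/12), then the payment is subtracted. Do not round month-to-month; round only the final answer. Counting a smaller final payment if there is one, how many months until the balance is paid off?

Monthly rate r = 25.6%/12 = 2.13333% = 0.0213333.
Recurrence: B ← B·(1+r) − £586.46.
Month 1: interest £187.20; balance after payment £8,375.74.
Month 2: interest £178.68; balance after payment £7,967.96.
Closed form: n = −ln(1 − rB₀/P)/ln(1+r) = −ln(0.6808)/ln(1.02133) ≈ 18.215, so the balance reaches zero during payment 19.

19 payments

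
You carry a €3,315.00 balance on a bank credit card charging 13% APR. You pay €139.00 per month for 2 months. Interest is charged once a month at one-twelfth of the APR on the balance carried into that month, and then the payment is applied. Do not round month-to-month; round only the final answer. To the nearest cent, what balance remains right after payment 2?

€3,107.71

Monthly rate r = 13%/12 = 1.08333% = 0.0108333.
Each month: B ← B·(1+r) − €139.00.
Month 1: interest €35.91; balance after payment €3,211.91.
Month 2: interest €34.80; balance after payment €3,107.71.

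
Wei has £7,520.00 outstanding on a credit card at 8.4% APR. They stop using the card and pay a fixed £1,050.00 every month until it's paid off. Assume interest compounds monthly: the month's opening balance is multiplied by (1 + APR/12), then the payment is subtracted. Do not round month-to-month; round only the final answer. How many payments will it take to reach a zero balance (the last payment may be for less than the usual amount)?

Monthly rate r = 8.4%/12 = 0.7% = 0.007.
Recurrence: B ← B·(1+r) − £1,050.00.
Month 1: interest £52.64; balance after payment £6,522.64.
Month 2: interest £45.66; balance after payment £5,518.30.
Closed form: n = −ln(1 − rB₀/P)/ln(1+r) = −ln(0.94987)/ln(1.007) ≈ 7.373, so the balance reaches zero during payment 8.

8 months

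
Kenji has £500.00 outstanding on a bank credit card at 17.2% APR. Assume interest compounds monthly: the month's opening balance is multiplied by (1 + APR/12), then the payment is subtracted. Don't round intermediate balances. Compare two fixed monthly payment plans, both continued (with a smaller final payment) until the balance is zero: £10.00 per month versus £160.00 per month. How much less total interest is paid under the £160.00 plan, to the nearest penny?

£370.77

Monthly rate r = 17.2%/12 = 1.43333% = 0.0143333.
At £10.00/mo: n = ⌈−ln(1 − rB₀/P)/ln(1+r)⌉ = 89 payments (last £6.17); total interest = total paid − £500.00 = £386.17.
At £160.00/mo: 4 payments (last £35.40); total interest £15.40.
Interest saved = £386.17 − £15.40 = £370.77.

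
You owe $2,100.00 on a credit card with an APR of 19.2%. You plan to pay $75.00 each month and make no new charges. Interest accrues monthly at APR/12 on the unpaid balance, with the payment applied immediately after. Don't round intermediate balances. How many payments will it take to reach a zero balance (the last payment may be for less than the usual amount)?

38 payments

Monthly rate r = 19.2%/12 = 1.6% = 0.016.
Recurrence: B ← B·(1+r) − $75.00.
Month 1: interest $33.60; balance after payment $2,058.60.
Month 2: interest $32.94; balance after payment $2,016.54.
Closed form: n = −ln(1 − rB₀/P)/ln(1+r) = −ln(0.552)/ln(1.016) ≈ 37.434, so the balance reaches zero during payment 38.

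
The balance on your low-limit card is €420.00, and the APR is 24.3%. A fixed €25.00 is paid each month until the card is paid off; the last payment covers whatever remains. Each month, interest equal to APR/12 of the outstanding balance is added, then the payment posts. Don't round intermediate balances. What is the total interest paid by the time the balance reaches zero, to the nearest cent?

€98.58

Monthly rate r = 24.3%/12 = 2.025% = 0.02025.
Payoff takes n = ⌈−ln(1 − rB₀/P)/ln(1+r)⌉ = ⌈20.741⌉ = 21 payments; the last is €18.58.
Total paid = 20·€25.00 + €18.58 = €518.58.
Total interest = total paid − principal = €518.58 − €420.00 = €98.58.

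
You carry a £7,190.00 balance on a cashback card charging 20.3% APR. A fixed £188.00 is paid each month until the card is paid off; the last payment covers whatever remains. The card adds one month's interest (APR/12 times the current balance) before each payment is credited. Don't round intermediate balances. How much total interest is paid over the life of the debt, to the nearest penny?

Monthly rate r = 20.3%/12 = 1.69167% = 0.0169167.
Payoff takes n = ⌈−ln(1 − rB₀/P)/ln(1+r)⌉ = ⌈62.068⌉ = 63 payments; the last is £12.97.
Total paid = 62·£188.00 + £12.97 = £11,668.97.
Total interest = total paid − principal = £11,668.97 − £7,190.00 = £4,478.97.

£4,478.97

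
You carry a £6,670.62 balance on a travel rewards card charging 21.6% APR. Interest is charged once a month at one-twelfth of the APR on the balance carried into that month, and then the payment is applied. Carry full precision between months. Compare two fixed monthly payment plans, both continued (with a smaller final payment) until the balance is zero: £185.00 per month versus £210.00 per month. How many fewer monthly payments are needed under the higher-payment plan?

11 fewer payments

Monthly rate r = 21.6%/12 = 1.8% = 0.018.
At £185.00/mo: n = ⌈−ln(1 − rB₀/P)/ln(1+r)⌉ = 59 payments (last £128.41); total interest = total paid − £6,670.62 = £4,187.79.
At £210.00/mo: 48 payments (last £113.62); total interest £3,313.00.
Payments saved = 59 − 48 = 11.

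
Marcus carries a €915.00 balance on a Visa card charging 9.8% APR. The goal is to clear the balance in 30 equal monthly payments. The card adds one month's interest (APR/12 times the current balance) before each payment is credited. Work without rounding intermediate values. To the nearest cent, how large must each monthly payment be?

€34.51

Monthly rate r = 9.8%/12 = 0.816667% = 0.00816667.
Level-payment amortization: P = B₀·r / (1 − (1+r)^(−n)) = 915.00·0.00816667 / (1 − 1.00817^(−30)).
Denominator 1 − (1+r)^(−30) = 0.216516281.
P = 7.4725 / 0.216516281 ≈ 34.51.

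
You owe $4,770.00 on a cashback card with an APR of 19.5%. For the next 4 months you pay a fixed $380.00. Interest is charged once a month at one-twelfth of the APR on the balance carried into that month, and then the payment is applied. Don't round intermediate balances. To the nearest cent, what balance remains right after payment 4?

$3,530.24

Monthly rate r = 19.5%/12 = 1.625% = 0.01625.
Each month: B ← B·(1+r) − $380.00.
Month 1: interest $77.51; balance after payment $4,467.51.
Month 2: interest $72.60; balance after payment $4,160.11.
Month 3: interest $67.60; balance after payment $3,847.71.
Month 4: interest $62.53; balance after payment $3,530.24.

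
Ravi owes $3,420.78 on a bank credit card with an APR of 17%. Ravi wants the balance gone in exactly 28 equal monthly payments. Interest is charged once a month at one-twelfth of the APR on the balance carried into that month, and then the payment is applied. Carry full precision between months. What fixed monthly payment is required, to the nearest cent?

$148.85

Monthly rate r = 17%/12 = 1.41667% = 0.0141667.
Level-payment amortization: P = B₀·r / (1 − (1+r)^(−n)) = 3420.78·0.0141667 / (1 − 1.01417^(−28)).
Denominator 1 − (1+r)^(−28) = 0.325567176.
P = 48.4611 / 0.325567176 ≈ 148.85.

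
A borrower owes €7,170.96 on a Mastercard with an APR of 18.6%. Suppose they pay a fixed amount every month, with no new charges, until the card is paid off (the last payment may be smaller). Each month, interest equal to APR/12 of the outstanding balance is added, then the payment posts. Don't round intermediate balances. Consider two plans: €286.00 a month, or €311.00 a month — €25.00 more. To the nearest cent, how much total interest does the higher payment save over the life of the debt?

€207.48

Monthly rate r = 18.6%/12 = 1.55% = 0.0155.
At €286.00/mo: n = ⌈−ln(1 − rB₀/P)/ln(1+r)⌉ = 32 payments (last €283.55); total interest = total paid − €7,170.96 = €1,978.59.
At €311.00/mo: 29 payments (last €234.07); total interest €1,771.11.
Interest saved = €1,978.59 − €1,771.11 = €207.48.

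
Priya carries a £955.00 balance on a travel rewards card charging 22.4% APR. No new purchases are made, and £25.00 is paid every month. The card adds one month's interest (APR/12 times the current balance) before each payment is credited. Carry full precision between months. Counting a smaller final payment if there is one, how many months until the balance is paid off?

Monthly rate r = 22.4%/12 = 1.86667% = 0.0186667.
Recurrence: B ← B·(1+r) − £25.00.
Month 1: interest £17.83; balance after payment £947.83.
Month 2: interest £17.69; balance after payment £940.52.
Closed form: n = −ln(1 − rB₀/P)/ln(1+r) = −ln(0.28693)/ln(1.01867) ≈ 67.507, so the balance reaches zero during payment 68.

68 months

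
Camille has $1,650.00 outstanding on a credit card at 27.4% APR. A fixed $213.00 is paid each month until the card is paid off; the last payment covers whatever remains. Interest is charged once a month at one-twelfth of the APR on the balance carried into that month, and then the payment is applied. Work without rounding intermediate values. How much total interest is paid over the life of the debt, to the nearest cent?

Monthly rate r = 27.4%/12 = 2.28333% = 0.0228333.
Payoff takes n = ⌈−ln(1 − rB₀/P)/ln(1+r)⌉ = ⌈8.622⌉ = 9 payments; the last is $133.01.
Total paid = 8·$213.00 + $133.01 = $1,837.01.
Total interest = total paid − principal = $1,837.01 − $1,650.00 = $187.01.

$187.01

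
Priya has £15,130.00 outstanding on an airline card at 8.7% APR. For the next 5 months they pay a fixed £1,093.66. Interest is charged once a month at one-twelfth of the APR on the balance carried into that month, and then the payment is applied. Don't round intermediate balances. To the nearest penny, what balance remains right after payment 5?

Monthly rate r = 8.7%/12 = 0.725% = 0.00725.
Each month: B ← B·(1+r) − £1,093.66.
Month 1: interest £109.69; balance after payment £14,146.03.
Month 2: interest £102.56; balance after payment £13,154.93.
Month 3: interest £95.37; balance after payment £12,156.64.
Month 4: interest £88.14; balance after payment £11,151.12.
Month 5: interest £80.85; balance after payment £10,138.31.

£10,138.31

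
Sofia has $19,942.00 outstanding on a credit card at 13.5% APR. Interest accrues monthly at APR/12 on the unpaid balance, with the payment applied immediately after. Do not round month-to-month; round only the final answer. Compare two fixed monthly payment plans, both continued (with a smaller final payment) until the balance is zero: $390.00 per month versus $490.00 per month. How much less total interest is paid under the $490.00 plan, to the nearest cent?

Monthly rate r = 13.5%/12 = 1.125% = 0.01125.
At $390.00/mo: n = ⌈−ln(1 − rB₀/P)/ln(1+r)⌉ = 77 payments (last $210.69); total interest = total paid − $19,942.00 = $9,908.69.
At $490.00/mo: 55 payments (last $355.68); total interest $6,873.68.
Interest saved = $9,908.69 − $6,873.68 = $3,035.01.

$3,035.01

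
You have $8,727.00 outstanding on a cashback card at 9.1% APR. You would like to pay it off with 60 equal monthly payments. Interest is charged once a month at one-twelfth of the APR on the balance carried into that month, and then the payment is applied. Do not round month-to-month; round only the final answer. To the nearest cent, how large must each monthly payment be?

$181.58

Monthly rate r = 9.1%/12 = 0.758333% = 0.00758333.
Level-payment amortization: P = B₀·r / (1 − (1+r)^(−n)) = 8727.00·0.00758333 / (1 − 1.00758^(−60)).
Denominator 1 − (1+r)^(−60) = 0.364462044.
P = 66.1797 / 0.364462044 ≈ 181.58.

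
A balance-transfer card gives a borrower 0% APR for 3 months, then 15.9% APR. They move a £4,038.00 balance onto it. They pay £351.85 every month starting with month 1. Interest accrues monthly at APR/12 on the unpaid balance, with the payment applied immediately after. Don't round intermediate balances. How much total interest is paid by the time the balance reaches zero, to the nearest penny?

Promo months 1–3 at r₀ = 0%/12 = 0; months 4+ at r₁ = 15.9%/12 = 0.01325.
After month 3 (no interest yet): B = £4,038.00 − 3·£351.85 = £2,982.45.
Then at r₁ with £351.85/mo: n₂ = −ln(1 − r₁·B/P)/ln(1+r₁) ≈ 9.05 → 10 more payments.
Total paid = 12·£351.85 + £18.01 = £4,240.21; interest = £4,240.21 − £4,038.00 = £202.21.

£202.21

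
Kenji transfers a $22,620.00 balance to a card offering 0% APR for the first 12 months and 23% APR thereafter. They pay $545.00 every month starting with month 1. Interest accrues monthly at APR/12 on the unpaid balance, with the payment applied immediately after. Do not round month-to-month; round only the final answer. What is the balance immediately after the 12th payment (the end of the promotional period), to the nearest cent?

Promo months 1–12 at r₀ = 0%/12 = 0; months 13+ at r₁ = 23%/12 = 0.0191667.
After month 12 (no interest yet): B = $22,620.00 − 12·$545.00 = $16,080.00.

$16,080.00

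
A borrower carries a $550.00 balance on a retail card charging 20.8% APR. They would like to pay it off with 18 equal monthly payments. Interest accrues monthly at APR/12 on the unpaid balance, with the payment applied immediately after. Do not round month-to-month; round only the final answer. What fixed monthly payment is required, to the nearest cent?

Monthly rate r = 20.8%/12 = 1.73333% = 0.0173333.
Level-payment amortization: P = B₀·r / (1 − (1+r)^(−n)) = 550.00·0.0173333 / (1 − 1.01733^(−18)).
Denominator 1 − (1+r)^(−18) = 0.266059154.
P = 9.53333 / 0.266059154 ≈ 35.83.

$35.83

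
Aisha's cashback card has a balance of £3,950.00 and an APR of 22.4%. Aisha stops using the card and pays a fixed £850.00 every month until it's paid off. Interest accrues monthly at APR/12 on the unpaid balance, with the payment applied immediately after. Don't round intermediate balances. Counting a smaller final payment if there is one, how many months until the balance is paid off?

5 payments

Monthly rate r = 22.4%/12 = 1.86667% = 0.0186667.
Recurrence: B ← B·(1+r) − £850.00.
Month 1: interest £73.73; balance after payment £3,173.73.
Month 2: interest £59.24; balance after payment £2,382.98.
Month 3: interest £44.48; balance after payment £1,577.46.
Month 4: interest £29.45; balance after payment £756.90.
Month 5: interest £14.13; balance after payment £0.00.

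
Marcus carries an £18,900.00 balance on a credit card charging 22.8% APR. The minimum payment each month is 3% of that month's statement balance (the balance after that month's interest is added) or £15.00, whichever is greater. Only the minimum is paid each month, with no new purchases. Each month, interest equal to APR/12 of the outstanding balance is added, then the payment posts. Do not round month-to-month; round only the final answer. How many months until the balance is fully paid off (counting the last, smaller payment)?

366 months

Monthly rate r = 22.8%/12 = 1.9% = 0.019.
While 3% of the post-interest balance exceeds £15.00, each month B ← (B·(1+r))·(1 − 0.03), i.e. B shrinks by the factor (1+r)·0.97 = 0.98843.
This holds for months 1–314. Entering month 315 the balance is £489.19; 3% of the post-interest balance is now below £15.00, so the flat £15.00 minimum applies from here.
From month 315 a fixed £15.00 at rate r clears £489.19 in 52 more payments. Total: 314 + 52 = 366 months.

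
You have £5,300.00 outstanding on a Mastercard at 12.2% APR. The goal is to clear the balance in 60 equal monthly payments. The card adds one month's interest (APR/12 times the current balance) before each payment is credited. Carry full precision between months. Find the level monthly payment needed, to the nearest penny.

£118.43

Monthly rate r = 12.2%/12 = 1.01667% = 0.0101667.
Level-payment amortization: P = B₀·r / (1 − (1+r)^(−n)) = 5300.00·0.0101667 / (1 − 1.01017^(−60)).
Denominator 1 − (1+r)^(−60) = 0.454973044.
P = 53.8833 / 0.454973044 ≈ 118.43.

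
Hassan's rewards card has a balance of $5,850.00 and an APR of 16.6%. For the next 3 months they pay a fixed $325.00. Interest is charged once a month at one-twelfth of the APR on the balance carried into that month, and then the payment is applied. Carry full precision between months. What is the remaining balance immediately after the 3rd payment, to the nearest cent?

Monthly rate r = 16.6%/12 = 1.38333% = 0.0138333.
Each month: B ← B·(1+r) − $325.00.
Month 1: interest $80.93; balance after payment $5,605.93.
Month 2: interest $77.55; balance after payment $5,358.47.
Month 3: interest $74.13; balance after payment $5,107.60.

$5,107.60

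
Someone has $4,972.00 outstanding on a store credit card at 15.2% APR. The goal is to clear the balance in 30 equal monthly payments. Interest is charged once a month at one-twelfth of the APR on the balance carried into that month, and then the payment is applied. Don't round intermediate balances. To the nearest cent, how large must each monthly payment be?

$200.25

Monthly rate r = 15.2%/12 = 1.26667% = 0.0126667.
Level-payment amortization: P = B₀·r / (1 − (1+r)^(−n)) = 4972.00·0.0126667 / (1 − 1.01267^(−30)).
Denominator 1 − (1+r)^(−30) = 0.314504583.
P = 62.9787 / 0.314504583 ≈ 200.25.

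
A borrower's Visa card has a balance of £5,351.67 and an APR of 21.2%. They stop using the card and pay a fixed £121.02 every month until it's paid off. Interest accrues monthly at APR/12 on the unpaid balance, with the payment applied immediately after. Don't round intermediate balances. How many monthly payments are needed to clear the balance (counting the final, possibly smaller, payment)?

Monthly rate r = 21.2%/12 = 1.76667% = 0.0176667.
Recurrence: B ← B·(1+r) − £121.02.
Month 1: interest £94.55; balance after payment £5,325.20.
Month 2: interest £94.08; balance after payment £5,298.25.
Closed form: n = −ln(1 − rB₀/P)/ln(1+r) = −ln(0.21876)/ln(1.01767) ≈ 86.784, so the balance reaches zero during payment 87.

87 payments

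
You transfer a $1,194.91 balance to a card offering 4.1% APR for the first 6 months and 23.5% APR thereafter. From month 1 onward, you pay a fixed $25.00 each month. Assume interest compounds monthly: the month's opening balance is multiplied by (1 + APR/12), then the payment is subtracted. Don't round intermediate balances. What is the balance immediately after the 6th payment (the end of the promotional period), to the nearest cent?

Promo months 1–6 at r₀ = 4.1%/12 = 0.00341667; months 7+ at r₁ = 23.5%/12 = 0.0195833.
After month 6: iterate B ← B·(1+r₀) − $25.00 for 6 months → $1,068.33.

$1,068.33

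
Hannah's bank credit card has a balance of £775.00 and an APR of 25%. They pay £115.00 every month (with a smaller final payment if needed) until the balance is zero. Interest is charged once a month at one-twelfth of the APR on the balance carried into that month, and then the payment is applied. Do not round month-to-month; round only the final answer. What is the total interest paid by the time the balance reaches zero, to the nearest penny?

Monthly rate r = 25%/12 = 2.08333% = 0.0208333.
Payoff takes n = ⌈−ln(1 − rB₀/P)/ln(1+r)⌉ = ⌈7.337⌉ = 8 payments; the last is £39.04.
Total paid = 7·£115.00 + £39.04 = £844.04.
Total interest = total paid − principal = £844.04 − £775.00 = £69.04.

£69.04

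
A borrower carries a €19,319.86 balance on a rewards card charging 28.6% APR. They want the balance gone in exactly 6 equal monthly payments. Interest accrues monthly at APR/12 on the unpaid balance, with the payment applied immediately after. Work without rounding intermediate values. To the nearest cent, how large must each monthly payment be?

Monthly rate r = 28.6%/12 = 2.38333% = 0.0238333.
Level-payment amortization: P = B₀·r / (1 − (1+r)^(−n)) = 19319.86·0.0238333 / (1 − 1.02383^(−6)).
Denominator 1 − (1+r)^(−6) = 0.131790746.
P = 460.457 / 0.131790746 ≈ 3493.85.

€3,493.85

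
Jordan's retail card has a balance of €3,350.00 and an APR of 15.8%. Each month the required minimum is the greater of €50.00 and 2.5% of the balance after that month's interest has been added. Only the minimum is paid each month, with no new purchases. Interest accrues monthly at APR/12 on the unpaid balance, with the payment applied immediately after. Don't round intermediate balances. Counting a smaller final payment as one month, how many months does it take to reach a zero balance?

Monthly rate r = 15.8%/12 = 1.31667% = 0.0131667.
While 2.5% of the post-interest balance exceeds €50.00, each month B ← (B·(1+r))·(1 − 0.025), i.e. B shrinks by the factor (1+r)·0.975 = 0.98784.
This holds for months 1–44. Entering month 45 the balance is €1,955.27; 2.5% of the post-interest balance is now below €50.00, so the flat €50.00 minimum applies from here.
From month 45 a fixed €50.00 at rate r clears €1,955.27 in 56 more payments. Total: 44 + 56 = 100 months.

100 months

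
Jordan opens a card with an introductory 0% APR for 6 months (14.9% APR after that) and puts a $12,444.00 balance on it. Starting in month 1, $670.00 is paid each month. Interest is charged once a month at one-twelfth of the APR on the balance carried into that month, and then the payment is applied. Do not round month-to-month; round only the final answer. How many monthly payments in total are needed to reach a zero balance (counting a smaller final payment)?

20 months

Promo months 1–6 at r₀ = 0%/12 = 0; months 7+ at r₁ = 14.9%/12 = 0.0124167.
After month 6 (no interest yet): B = $12,444.00 − 6·$670.00 = $8,424.00.
Then at r₁ with $670.00/mo: n₂ = −ln(1 − r₁·B/P)/ln(1+r₁) ≈ 13.76 → 14 more payments.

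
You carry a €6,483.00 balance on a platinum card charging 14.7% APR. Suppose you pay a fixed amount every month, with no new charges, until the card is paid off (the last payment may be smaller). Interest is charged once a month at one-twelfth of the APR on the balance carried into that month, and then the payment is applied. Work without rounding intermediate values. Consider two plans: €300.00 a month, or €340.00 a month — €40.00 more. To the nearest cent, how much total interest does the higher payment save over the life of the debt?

€148.27

Monthly rate r = 14.7%/12 = 1.225% = 0.01225.
At €300.00/mo: n = ⌈−ln(1 − rB₀/P)/ln(1+r)⌉ = 26 payments (last €77.17); total interest = total paid − €6,483.00 = €1,094.17.
At €340.00/mo: 22 payments (last €288.90); total interest €945.90.
Interest saved = €1,094.17 − €945.90 = €148.27.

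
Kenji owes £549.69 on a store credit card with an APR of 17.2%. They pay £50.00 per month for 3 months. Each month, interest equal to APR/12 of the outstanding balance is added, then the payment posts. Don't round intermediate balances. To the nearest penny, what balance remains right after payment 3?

Monthly rate r = 17.2%/12 = 1.43333% = 0.0143333.
Each month: B ← B·(1+r) − £50.00.
Month 1: interest £7.88; balance after payment £507.57.
Month 2: interest £7.28; balance after payment £464.84.
Month 3: interest £6.66; balance after payment £421.51.

£421.51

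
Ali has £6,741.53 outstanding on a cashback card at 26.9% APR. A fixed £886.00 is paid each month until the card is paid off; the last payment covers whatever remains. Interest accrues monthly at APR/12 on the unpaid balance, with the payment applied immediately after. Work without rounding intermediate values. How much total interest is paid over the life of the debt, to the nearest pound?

Monthly rate r = 26.9%/12 = 2.24167% = 0.0224167.
Payoff takes n = ⌈−ln(1 − rB₀/P)/ln(1+r)⌉ = ⌈8.436⌉ = 9 payments; the last is £388.50.
Total paid = 8·£886.00 + £388.50 = £7,476.50.
Total interest = total paid − principal = £7,476.50 − £6,741.53 = £734.97.

£735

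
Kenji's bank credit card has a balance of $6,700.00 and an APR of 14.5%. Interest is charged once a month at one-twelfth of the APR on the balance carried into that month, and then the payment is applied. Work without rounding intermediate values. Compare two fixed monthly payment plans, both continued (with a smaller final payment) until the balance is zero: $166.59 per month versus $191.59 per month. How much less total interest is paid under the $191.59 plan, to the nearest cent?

$470.46

Monthly rate r = 14.5%/12 = 1.20833% = 0.0120833.
At $166.59/mo: n = ⌈−ln(1 − rB₀/P)/ln(1+r)⌉ = 56 payments (last $67.93); total interest = total paid − $6,700.00 = $2,530.38.
At $191.59/mo: 46 payments (last $138.37); total interest $2,059.92.
Interest saved = $2,530.38 − $2,059.92 = $470.46.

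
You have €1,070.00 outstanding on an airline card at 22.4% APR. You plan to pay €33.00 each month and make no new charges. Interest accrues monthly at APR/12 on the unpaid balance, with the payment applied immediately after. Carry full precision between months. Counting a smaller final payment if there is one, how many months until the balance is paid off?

51 payments

Monthly rate r = 22.4%/12 = 1.86667% = 0.0186667.
Recurrence: B ← B·(1+r) − €33.00.
Month 1: interest €19.97; balance after payment €1,056.97.
Month 2: interest €19.73; balance after payment €1,043.70.
Closed form: n = −ln(1 − rB₀/P)/ln(1+r) = −ln(0.39475)/ln(1.01867) ≈ 50.258, so the balance reaches zero during payment 51.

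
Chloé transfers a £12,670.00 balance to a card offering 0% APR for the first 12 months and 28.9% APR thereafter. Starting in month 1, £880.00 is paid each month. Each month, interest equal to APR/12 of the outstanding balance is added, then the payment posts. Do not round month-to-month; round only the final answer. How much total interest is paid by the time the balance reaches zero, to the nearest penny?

£92.06

Promo months 1–12 at r₀ = 0%/12 = 0; months 13+ at r₁ = 28.9%/12 = 0.0240833.
After month 12 (no interest yet): B = £12,670.00 − 12·£880.00 = £2,110.00.
Then at r₁ with £880.00/mo: n₂ = −ln(1 − r₁·B/P)/ln(1+r₁) ≈ 2.50 → 3 more payments.
Total paid = 14·£880.00 + £442.06 = £12,762.06; interest = £12,762.06 − £12,670.00 = £92.06.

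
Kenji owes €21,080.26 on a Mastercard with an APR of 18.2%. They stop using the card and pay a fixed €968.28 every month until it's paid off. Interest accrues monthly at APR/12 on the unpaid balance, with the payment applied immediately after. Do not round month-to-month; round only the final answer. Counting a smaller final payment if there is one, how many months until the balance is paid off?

27 months

Monthly rate r = 18.2%/12 = 1.51667% = 0.0151667.
Recurrence: B ← B·(1+r) − €968.28.
Month 1: interest €319.72; balance after payment €20,431.70.
Month 2: interest €309.88; balance after payment €19,773.30.
Closed form: n = −ln(1 − rB₀/P)/ln(1+r) = −ln(0.66981)/ln(1.01517) ≈ 26.624, so the balance reaches zero during payment 27.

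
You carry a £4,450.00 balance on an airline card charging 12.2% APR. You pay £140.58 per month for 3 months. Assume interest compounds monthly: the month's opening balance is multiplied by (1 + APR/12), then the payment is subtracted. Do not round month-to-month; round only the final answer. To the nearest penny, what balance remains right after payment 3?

£4,161.07

Monthly rate r = 12.2%/12 = 1.01667% = 0.0101667.
Each month: B ← B·(1+r) − £140.58.
Month 1: interest £45.24; balance after payment £4,354.66.
Month 2: interest £44.27; balance after payment £4,258.35.
Month 3: interest £43.29; balance after payment £4,161.07.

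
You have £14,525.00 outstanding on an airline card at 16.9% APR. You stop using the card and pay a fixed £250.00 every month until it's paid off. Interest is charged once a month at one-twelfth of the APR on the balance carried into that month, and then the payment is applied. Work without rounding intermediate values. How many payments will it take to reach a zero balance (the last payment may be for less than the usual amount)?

Monthly rate r = 16.9%/12 = 1.40833% = 0.0140833.
Recurrence: B ← B·(1+r) − £250.00.
Month 1: interest £204.56; balance after payment £14,479.56.
Month 2: interest £203.92; balance after payment £14,433.48.
Closed form: n = −ln(1 − rB₀/P)/ln(1+r) = −ln(0.18176)/ln(1.01408) ≈ 121.921, so the balance reaches zero during payment 122.

122 months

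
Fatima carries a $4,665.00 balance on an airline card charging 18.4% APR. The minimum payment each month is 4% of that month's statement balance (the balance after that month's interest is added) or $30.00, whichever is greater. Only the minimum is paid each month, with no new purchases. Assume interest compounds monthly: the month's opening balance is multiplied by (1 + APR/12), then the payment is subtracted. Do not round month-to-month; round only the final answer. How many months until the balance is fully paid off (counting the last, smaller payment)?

104 months

Monthly rate r = 18.4%/12 = 1.53333% = 0.0153333.
While 4% of the post-interest balance exceeds $30.00, each month B ← (B·(1+r))·(1 − 0.04), i.e. B shrinks by the factor (1+r)·0.96 = 0.97472.
This holds for months 1–72. Entering month 73 the balance is $738.25; 4% of the post-interest balance is now below $30.00, so the flat $30.00 minimum applies from here.
From month 73 a fixed $30.00 at rate r clears $738.25 in 32 more payments. Total: 72 + 32 = 104 months.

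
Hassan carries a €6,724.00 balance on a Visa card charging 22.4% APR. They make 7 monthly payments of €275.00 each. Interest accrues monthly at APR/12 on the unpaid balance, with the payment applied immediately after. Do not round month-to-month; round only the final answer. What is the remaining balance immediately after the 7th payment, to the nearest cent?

Monthly rate r = 22.4%/12 = 1.86667% = 0.0186667.
Each month: B ← B·(1+r) − €275.00.
Month 1: interest €125.51; balance after payment €6,574.51.
Month 2: interest €122.72; balance after payment €6,422.24.
Month 3: interest €119.88; balance after payment €6,267.12.
Month 4: interest €116.99; balance after payment €6,109.11.
Month 5: interest €114.04; balance after payment €5,948.14.
Month 6: interest €111.03; balance after payment €5,784.18.
Month 7: interest €107.97; balance after payment €5,617.15.

€5,617.15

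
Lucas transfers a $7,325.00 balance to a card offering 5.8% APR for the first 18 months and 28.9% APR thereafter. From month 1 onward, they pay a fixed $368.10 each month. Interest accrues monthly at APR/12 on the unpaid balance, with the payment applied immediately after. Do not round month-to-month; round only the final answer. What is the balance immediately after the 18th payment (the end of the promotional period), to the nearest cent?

$1,083.99

Promo months 1–18 at r₀ = 5.8%/12 = 0.00483333; months 19+ at r₁ = 28.9%/12 = 0.0240833.
After month 18: iterate B ← B·(1+r₀) − $368.10 for 18 months → $1,083.99.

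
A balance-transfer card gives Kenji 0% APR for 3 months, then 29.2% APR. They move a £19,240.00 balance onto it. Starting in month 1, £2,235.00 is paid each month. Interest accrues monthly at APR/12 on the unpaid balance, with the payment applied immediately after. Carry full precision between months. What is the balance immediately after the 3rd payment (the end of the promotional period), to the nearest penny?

Promo months 1–3 at r₀ = 0%/12 = 0; months 4+ at r₁ = 29.2%/12 = 0.0243333.
After month 3 (no interest yet): B = £19,240.00 − 3·£2,235.00 = £12,535.00.

£12,535.00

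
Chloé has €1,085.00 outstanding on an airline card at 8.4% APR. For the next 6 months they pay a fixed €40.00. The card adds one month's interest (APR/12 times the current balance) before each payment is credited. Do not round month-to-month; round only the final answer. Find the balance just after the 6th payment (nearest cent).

€887.14

Monthly rate r = 8.4%/12 = 0.7% = 0.007.
Each month: B ← B·(1+r) − €40.00.
Month 1: interest €7.59; balance after payment €1,052.60.
Month 2: interest €7.37; balance after payment €1,019.96.
Month 3: interest €7.14; balance after payment €987.10.
Month 4: interest €6.91; balance after payment €954.01.
Month 5: interest €6.68; balance after payment €920.69.
Month 6: interest €6.44; balance after payment €887.14.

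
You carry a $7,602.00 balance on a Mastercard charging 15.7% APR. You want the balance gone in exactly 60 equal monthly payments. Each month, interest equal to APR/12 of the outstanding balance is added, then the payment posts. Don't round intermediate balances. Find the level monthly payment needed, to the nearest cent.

Monthly rate r = 15.7%/12 = 1.30833% = 0.0130833.
Level-payment amortization: P = B₀·r / (1 − (1+r)^(−n)) = 7602.00·0.0130833 / (1 − 1.01308^(−60)).
Denominator 1 − (1+r)^(−60) = 0.541552339.
P = 99.4595 / 0.541552339 ≈ 183.66.

$183.66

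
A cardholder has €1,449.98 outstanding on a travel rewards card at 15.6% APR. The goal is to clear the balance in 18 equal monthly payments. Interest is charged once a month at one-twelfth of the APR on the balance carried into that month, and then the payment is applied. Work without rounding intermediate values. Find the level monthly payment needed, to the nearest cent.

€90.87

Monthly rate r = 15.6%/12 = 1.3% = 0.013.
Level-payment amortization: P = B₀·r / (1 − (1+r)^(−n)) = 1449.98·0.013 / (1 − 1.013^(−18)).
Denominator 1 − (1+r)^(−18) = 0.207443954.
P = 18.8497 / 0.207443954 ≈ 90.87.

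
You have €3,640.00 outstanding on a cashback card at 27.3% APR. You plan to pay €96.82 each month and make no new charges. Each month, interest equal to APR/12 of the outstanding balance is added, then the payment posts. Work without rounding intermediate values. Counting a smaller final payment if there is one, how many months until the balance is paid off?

86 months

Monthly rate r = 27.3%/12 = 2.275% = 0.02275.
Recurrence: B ← B·(1+r) − €96.82.
Month 1: interest €82.81; balance after payment €3,625.99.
Month 2: interest €82.49; balance after payment €3,611.66.
Closed form: n = −ln(1 − rB₀/P)/ln(1+r) = −ln(0.1447)/ln(1.02275) ≈ 85.934, so the balance reaches zero during payment 86.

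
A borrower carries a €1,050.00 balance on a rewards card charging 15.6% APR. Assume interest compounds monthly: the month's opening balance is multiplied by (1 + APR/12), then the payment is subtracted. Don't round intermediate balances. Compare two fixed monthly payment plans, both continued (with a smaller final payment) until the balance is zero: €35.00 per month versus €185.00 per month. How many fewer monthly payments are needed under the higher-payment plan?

33 fewer payments

Monthly rate r = 15.6%/12 = 1.3% = 0.013.
At €35.00/mo: n = ⌈−ln(1 − rB₀/P)/ln(1+r)⌉ = 39 payments (last €9.47); total interest = total paid − €1,050.00 = €289.47.
At €185.00/mo: 6 payments (last €172.90); total interest €47.90.
Payments saved = 39 − 6 = 33.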